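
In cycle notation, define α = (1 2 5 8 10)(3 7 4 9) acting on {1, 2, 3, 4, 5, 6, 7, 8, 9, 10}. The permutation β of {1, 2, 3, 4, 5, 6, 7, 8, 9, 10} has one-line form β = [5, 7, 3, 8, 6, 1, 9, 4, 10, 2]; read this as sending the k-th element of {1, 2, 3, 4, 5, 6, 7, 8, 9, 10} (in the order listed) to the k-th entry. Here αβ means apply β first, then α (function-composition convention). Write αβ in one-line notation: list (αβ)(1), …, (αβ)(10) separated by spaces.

8 4 7 10 6 2 3 9 1 5

For each element, apply β then α: 1 → 5 → 8; 2 → 7 → 4; 3 → 3 → 7; 4 → 8 → 10; 5 → 6 → 6; 6 → 1 → 2; 7 → 9 → 3; 8 → 4 → 9; 9 → 10 → 1; 10 → 2 → 5.
Collecting the images, αβ = [8 4 7 10 6 2 3 9 1 5].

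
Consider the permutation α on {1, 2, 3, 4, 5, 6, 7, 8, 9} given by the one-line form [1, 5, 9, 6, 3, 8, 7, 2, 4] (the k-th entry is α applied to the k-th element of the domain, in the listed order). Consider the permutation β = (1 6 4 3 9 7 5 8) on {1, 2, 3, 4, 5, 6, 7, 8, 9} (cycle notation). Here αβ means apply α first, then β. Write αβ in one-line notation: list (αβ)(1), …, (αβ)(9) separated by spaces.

(αβ)(x) = β(α(x)). Computing each image: β(α(1)) = β(1) = 6, β(α(2)) = β(5) = 8, β(α(3)) = β(9) = 7, β(α(4)) = β(6) = 4, β(α(5)) = β(3) = 9, β(α(6)) = β(8) = 1, β(α(7)) = β(7) = 5, β(α(8)) = β(2) = 2, β(α(9)) = β(4) = 3.
Hence αβ = [6 8 7 4 9 1 5 2 3].

6 8 7 4 9 1 5 2 3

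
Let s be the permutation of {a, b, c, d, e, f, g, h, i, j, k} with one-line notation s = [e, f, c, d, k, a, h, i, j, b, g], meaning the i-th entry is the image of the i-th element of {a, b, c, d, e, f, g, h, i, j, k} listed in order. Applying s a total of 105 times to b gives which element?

Tracing b → f → … returns to b after 9 steps, so b lies in a 9-cycle (a, e, k, g, h, i, j, b, f).
Since the cycle has length 9, s^105 acts on it the same as s^6 (105 mod 9 = 6).
Stepping 6 places around the cycle: b → f → a → e → k → g → h.

h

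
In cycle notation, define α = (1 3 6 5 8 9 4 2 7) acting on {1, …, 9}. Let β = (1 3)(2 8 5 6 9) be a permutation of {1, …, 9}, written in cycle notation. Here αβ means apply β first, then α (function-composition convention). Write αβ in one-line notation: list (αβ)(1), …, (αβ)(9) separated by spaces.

6 9 3 2 5 4 1 8 7

(αβ)(x) = α(β(x)). Computing each image: α(β(1)) = α(3) = 6, α(β(2)) = α(8) = 9, α(β(3)) = α(1) = 3, α(β(4)) = α(4) = 2, α(β(5)) = α(6) = 5, α(β(6)) = α(9) = 4, α(β(7)) = α(7) = 1, α(β(8)) = α(5) = 8, α(β(9)) = α(2) = 7.
Hence αβ = [6 9 3 2 5 4 1 8 7].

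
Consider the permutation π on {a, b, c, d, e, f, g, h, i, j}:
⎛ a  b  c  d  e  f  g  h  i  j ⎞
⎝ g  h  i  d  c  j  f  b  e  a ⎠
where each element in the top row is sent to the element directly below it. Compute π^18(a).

f

Tracing a → g → … returns to a after 4 steps, so a lies in a 4-cycle (a g f j).
Powers repeat with period 4 on this cycle, and 18 mod 4 = 2, so π^18(a) = π^2(a).
Advancing 2 steps from a: a → g → f.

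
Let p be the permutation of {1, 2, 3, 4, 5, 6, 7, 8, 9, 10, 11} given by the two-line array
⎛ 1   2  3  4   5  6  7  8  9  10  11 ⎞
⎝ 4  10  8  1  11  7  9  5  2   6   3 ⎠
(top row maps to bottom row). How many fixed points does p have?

No element satisfies p(x) = x, so there are 0 fixed points.

0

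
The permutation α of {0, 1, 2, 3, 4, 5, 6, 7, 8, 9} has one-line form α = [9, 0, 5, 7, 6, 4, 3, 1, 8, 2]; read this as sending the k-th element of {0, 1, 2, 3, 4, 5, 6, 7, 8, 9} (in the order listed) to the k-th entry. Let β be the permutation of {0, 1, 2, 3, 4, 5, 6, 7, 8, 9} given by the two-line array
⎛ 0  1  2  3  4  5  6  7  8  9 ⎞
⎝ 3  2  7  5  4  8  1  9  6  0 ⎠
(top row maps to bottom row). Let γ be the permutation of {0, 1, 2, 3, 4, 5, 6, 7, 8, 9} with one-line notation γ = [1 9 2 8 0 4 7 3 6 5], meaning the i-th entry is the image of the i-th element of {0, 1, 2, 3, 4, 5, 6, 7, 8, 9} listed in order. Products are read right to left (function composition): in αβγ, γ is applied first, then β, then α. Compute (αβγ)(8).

0

Apply the permutations in order: γ(8) = 6, then β(6) = 1, then α(1) = 0. So (αβγ)(8) = 0.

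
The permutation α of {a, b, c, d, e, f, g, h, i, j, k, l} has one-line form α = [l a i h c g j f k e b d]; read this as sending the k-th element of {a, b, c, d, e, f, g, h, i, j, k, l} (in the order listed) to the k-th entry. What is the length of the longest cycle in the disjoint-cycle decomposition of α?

12

Decomposing into disjoint cycles gives (a, l, d, h, f, g, j, e, c, i, k, b); the longest has length 12.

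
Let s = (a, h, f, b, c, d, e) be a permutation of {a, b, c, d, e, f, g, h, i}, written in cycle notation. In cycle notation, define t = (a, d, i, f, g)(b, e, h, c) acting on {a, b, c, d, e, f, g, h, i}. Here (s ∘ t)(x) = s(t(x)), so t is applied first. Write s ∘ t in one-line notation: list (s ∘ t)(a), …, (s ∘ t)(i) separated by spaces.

e a c i f g h d b

(s ∘ t)(x) = s(t(x)). Computing each image: s(t(a)) = s(d) = e, s(t(b)) = s(e) = a, s(t(c)) = s(b) = c, s(t(d)) = s(i) = i, s(t(e)) = s(h) = f, s(t(f)) = s(g) = g, s(t(g)) = s(a) = h, s(t(h)) = s(c) = d, s(t(i)) = s(f) = b.
Hence s ∘ t = [e a c i f g h d b].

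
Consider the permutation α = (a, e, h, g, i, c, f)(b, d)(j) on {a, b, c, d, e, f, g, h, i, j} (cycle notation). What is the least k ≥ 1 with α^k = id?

The cycle type of α is (7, 2, 1).
The order is lcm(7, 2) = 14.

14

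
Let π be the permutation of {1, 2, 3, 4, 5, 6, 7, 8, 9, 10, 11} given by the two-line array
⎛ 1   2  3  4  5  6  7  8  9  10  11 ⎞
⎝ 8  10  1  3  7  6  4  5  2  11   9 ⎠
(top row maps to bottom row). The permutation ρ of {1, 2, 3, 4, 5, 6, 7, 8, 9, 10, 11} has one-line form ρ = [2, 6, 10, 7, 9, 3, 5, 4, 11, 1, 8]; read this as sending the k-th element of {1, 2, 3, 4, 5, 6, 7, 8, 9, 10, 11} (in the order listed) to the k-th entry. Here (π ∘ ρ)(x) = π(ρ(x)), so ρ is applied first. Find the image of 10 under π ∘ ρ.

8

First apply ρ: ρ(10) = 1, then π(1) = 8. Thus (π ∘ ρ)(10) = 8.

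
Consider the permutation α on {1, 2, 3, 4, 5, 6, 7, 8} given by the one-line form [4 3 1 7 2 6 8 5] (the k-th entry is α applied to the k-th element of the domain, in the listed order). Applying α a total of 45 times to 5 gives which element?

1

Tracing 5 → 2 → … returns to 5 after 7 steps, so 5 lies in a 7-cycle (1 4 7 8 5 2 3).
On a 7-cycle, α^7 is the identity, so α^45 = α^3 there (45 ≡ 3 mod 7).
Advancing 3 steps from 5: 5 → 2 → 3 → 1.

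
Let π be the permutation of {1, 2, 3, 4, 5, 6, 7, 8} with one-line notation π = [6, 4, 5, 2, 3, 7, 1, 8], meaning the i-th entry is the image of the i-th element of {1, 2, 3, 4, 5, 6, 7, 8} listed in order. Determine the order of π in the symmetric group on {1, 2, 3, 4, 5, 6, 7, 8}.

6

Decomposing into disjoint cycles gives cycle lengths 3, 2, 2, 1.
The order of π is the least common multiple of its cycle lengths: lcm(3, 2, 2) = 6.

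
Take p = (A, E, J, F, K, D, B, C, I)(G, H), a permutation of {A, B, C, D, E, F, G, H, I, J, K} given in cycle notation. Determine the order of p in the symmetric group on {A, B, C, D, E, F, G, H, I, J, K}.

18

The cycle type of p is (9, 2).
Since disjoint cycles commute, ord(p) = lcm(9, 2) = 18.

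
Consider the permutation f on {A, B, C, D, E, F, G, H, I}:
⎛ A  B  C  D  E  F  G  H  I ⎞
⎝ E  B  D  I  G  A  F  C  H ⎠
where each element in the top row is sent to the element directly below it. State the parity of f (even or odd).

In disjoint-cycle form the cycle lengths are 4, 4, 1.
A cycle of length ℓ contributes ℓ−1 transpositions, so f is a product of 3 + 3 = 6 transpositions — even.

even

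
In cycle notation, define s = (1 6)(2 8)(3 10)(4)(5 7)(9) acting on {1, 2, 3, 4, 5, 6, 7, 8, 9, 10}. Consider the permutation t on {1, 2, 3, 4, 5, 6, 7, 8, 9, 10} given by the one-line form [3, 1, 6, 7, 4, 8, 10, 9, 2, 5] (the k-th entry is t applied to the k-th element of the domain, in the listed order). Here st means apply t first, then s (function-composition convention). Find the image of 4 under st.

5

t(4) = 7, then s(7) = 5; composing gives (st)(4) = 5.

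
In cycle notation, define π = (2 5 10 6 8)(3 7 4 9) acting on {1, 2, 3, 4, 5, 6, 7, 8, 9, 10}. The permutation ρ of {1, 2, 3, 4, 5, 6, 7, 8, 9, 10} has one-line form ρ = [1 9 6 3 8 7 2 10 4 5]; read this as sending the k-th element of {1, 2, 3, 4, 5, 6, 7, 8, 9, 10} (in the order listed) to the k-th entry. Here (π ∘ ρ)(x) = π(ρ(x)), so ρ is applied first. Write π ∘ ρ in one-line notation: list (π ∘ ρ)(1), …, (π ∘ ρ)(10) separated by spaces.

Chase each element through ρ then π: 1 → 1 → 1; 2 → 9 → 3; 3 → 6 → 8; 4 → 3 → 7; 5 → 8 → 2; 6 → 7 → 4; 7 → 2 → 5; 8 → 10 → 6; 9 → 4 → 9; 10 → 5 → 10.
So π ∘ ρ in one-line form is 1 3 8 7 2 4 5 6 9 10.

1 3 8 7 2 4 5 6 9 10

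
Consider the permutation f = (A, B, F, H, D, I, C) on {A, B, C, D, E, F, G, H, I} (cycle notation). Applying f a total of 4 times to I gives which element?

I lies in the 7-cycle (A, B, F, H, D, I, C).
Advancing 4 steps from I: I → C → A → B → F.

F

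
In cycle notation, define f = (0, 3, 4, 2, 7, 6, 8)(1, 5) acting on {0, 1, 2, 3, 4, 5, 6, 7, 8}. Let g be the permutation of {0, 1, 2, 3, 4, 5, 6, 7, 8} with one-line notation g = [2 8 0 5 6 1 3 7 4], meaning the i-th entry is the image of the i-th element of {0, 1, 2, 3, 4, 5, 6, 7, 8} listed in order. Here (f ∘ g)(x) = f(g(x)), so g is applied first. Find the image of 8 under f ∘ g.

(f ∘ g)(8) = f(g(8)). g(8) = 4, then f(4) = 2. So (f ∘ g)(8) = 2.

2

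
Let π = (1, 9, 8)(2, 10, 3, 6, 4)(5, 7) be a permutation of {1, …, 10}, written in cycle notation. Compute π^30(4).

4 lies in the 5-cycle (2, 10, 3, 6, 4).
Powers repeat with period 5 on this cycle, and 30 mod 5 = 0, so π^30(4) = π^0(4).
So π^30(4) = 4.

4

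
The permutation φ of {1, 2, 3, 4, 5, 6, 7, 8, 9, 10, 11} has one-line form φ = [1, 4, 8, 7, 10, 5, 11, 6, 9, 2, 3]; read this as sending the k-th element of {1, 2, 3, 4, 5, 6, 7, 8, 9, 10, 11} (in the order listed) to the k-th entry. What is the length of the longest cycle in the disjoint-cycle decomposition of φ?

9

Decomposing into disjoint cycles gives (2, 4, 7, 11, 3, 8, 6, 5, 10); the longest has length 9.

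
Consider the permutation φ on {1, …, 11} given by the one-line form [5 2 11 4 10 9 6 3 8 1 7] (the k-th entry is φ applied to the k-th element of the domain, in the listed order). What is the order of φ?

Writing φ as disjoint cycles, the cycle lengths are 6, 3, 1, 1.
Since disjoint cycles commute, ord(φ) = lcm(6, 3) = 6.

6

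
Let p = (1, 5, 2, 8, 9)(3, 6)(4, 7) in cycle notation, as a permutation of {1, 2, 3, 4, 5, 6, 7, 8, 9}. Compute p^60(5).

5

5 lies in the 5-cycle (1, 5, 2, 8, 9).
Powers repeat with period 5 on this cycle, and 60 mod 5 = 0, so p^60(5) = p^0(5).
So p^60(5) = 5.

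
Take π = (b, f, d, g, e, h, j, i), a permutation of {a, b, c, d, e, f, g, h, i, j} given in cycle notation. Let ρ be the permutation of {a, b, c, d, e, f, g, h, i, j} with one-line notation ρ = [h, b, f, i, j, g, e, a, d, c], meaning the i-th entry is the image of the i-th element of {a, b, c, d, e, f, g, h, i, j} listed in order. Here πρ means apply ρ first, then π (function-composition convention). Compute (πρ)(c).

First apply ρ: ρ(c) = f, then π(f) = d. Thus (πρ)(c) = d.

d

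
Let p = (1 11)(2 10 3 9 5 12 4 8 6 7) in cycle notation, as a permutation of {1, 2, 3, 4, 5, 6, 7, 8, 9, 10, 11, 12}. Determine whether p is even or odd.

The cycle lengths are 10, 2.
A cycle of length ℓ contributes ℓ−1 transpositions, so p is a product of 9 + 1 = 10 transpositions — even.

even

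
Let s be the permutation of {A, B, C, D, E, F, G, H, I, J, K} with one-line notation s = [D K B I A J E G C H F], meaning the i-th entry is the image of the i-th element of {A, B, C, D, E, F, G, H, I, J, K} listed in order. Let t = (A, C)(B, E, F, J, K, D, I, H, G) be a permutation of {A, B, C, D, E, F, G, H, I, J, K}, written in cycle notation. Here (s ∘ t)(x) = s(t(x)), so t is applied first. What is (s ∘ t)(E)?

(s ∘ t)(E) = s(t(E)). t(E) = F, then s(F) = J. So (s ∘ t)(E) = J.

J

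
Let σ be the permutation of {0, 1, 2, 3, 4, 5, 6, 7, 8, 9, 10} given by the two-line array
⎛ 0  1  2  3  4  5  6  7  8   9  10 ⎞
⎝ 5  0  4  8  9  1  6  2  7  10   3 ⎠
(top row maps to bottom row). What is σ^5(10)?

Tracing 10 → 3 → … returns to 10 after 7 steps, so 10 lies in a 7-cycle (2 4 9 10 3 8 7).
Advancing 5 steps from 10: 10 → 3 → 8 → 7 → 2 → 4.

4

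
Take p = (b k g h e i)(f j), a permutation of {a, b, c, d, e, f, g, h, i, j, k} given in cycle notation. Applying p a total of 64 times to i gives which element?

h

i lies in the 6-cycle (b k g h e i).
Powers repeat with period 6 on this cycle, and 64 mod 6 = 4, so p^64(i) = p^4(i).
Advancing 4 steps from i: i → b → k → g → h.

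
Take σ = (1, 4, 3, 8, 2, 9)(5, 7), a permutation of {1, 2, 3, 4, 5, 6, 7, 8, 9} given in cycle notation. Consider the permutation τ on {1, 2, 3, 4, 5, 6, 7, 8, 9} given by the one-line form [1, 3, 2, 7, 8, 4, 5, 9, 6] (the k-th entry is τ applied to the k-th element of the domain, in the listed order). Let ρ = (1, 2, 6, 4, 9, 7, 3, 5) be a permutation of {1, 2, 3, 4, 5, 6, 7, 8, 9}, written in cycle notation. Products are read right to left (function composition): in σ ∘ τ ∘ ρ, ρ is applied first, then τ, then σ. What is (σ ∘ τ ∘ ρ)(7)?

Apply the permutations in order: ρ(7) = 3, then τ(3) = 2, then σ(2) = 9. So (σ ∘ τ ∘ ρ)(7) = 9.

9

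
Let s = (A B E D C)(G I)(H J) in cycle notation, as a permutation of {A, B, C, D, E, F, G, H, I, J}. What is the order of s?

10

The cycle type of s is (5, 2, 2, 1).
Since disjoint cycles commute, ord(s) = lcm(5, 2, 2) = 10.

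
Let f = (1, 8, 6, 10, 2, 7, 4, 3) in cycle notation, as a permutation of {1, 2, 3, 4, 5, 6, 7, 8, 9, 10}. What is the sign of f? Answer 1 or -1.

-1

The cycle lengths are 8, 1, 1.
A cycle is odd iff its length is even; f has 1 even-length cycle, so sgn(f) = (−1)^1 and f is odd.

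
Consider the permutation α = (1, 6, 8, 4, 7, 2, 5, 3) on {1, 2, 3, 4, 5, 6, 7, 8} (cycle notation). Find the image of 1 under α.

6

1 appears in (1, 6, 8, 4, 7, 2, 5, 3); the next entry (wrapping around) is 6.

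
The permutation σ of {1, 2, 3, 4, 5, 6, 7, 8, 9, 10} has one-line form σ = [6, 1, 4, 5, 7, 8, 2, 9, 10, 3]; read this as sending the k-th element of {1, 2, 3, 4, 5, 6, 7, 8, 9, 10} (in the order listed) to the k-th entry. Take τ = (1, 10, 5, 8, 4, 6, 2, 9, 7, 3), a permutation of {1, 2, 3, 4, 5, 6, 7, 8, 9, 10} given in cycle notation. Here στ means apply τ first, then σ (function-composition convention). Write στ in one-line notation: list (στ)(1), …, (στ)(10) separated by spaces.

3 10 6 8 9 1 4 5 2 7

(στ)(x) = σ(τ(x)). Computing each image: σ(τ(1)) = σ(10) = 3, σ(τ(2)) = σ(9) = 10, σ(τ(3)) = σ(1) = 6, σ(τ(4)) = σ(6) = 8, σ(τ(5)) = σ(8) = 9, σ(τ(6)) = σ(2) = 1, σ(τ(7)) = σ(3) = 4, σ(τ(8)) = σ(4) = 5, σ(τ(9)) = σ(7) = 2, σ(τ(10)) = σ(5) = 7.
Hence στ = [3 10 6 8 9 1 4 5 2 7].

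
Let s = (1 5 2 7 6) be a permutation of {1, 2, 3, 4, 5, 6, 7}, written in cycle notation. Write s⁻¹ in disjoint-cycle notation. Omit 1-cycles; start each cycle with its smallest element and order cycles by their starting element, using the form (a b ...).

(1 6 7 2 5)

The inverse reverses each cycle.
After reversing and putting each cycle's least element first, s⁻¹ = (1 6 7 2 5).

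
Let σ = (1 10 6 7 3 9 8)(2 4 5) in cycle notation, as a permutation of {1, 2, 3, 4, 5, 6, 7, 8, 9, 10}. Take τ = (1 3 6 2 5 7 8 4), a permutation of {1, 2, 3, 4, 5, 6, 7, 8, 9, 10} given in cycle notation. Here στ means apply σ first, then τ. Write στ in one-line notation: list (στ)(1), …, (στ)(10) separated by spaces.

Chase each element through σ then τ: 1 → 10 → 10; 2 → 4 → 1; 3 → 9 → 9; 4 → 5 → 7; 5 → 2 → 5; 6 → 7 → 8; 7 → 3 → 6; 8 → 1 → 3; 9 → 8 → 4; 10 → 6 → 2.
So στ in one-line form is 10 1 9 7 5 8 6 3 4 2.

10 1 9 7 5 8 6 3 4 2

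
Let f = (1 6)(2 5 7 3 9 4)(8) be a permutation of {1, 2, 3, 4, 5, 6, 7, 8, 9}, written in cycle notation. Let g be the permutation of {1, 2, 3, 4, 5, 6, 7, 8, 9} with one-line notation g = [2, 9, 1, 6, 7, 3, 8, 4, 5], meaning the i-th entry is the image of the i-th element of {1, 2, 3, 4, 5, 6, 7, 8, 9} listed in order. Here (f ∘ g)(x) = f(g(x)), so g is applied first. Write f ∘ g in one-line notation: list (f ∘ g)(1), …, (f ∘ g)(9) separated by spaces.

5 4 6 1 3 9 8 2 7

For each element, apply g then f: 1 → 2 → 5; 2 → 9 → 4; 3 → 1 → 6; 4 → 6 → 1; 5 → 7 → 3; 6 → 3 → 9; 7 → 8 → 8; 8 → 4 → 2; 9 → 5 → 7.
So f ∘ g in one-line form is 5 4 6 1 3 9 8 2 7.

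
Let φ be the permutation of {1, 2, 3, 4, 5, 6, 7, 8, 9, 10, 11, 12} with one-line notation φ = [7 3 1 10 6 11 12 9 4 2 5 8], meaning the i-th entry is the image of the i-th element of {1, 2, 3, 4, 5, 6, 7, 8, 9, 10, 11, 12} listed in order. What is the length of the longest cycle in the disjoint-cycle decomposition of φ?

9

Decomposing into disjoint cycles gives (1, 7, 12, 8, 9, 4, 10, 2, 3)(5, 6, 11); the longest has length 9.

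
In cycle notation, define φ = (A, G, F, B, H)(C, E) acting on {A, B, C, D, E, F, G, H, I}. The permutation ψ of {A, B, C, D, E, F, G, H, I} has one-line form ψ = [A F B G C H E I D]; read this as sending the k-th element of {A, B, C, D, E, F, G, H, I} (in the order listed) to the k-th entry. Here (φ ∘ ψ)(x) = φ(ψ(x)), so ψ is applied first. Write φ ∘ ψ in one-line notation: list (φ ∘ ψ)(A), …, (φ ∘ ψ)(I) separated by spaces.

For each element, apply ψ then φ: A → A → G; B → F → B; C → B → H; D → G → F; E → C → E; F → H → A; G → E → C; H → I → I; I → D → D.
Collecting the images, φ ∘ ψ = [G B H F E A C I D].

G B H F E A C I D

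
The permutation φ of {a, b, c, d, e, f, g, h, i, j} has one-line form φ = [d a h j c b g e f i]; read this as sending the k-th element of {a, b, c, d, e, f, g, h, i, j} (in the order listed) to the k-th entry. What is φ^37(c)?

Tracing c → h → … returns to c after 3 steps, so c lies in a 3-cycle (c, h, e).
Powers repeat with period 3 on this cycle, and 37 mod 3 = 1, so φ^37(c) = φ^1(c).
Advancing 1 step from c: c → h.

h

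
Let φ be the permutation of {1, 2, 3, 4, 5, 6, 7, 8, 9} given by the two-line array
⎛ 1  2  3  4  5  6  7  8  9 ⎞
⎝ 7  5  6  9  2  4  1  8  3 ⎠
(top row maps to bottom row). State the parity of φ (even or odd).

odd

In disjoint-cycle form the cycle lengths are 4, 2, 2, 1.
A cycle is odd iff its length is even; φ has 3 even-length cycles, so sgn(φ) = (−1)^3 and φ is odd.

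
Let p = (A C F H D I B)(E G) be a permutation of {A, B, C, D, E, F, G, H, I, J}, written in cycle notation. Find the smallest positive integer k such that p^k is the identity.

14

The cycle type of p is (7, 2, 1).
The order is lcm(7, 2) = 14.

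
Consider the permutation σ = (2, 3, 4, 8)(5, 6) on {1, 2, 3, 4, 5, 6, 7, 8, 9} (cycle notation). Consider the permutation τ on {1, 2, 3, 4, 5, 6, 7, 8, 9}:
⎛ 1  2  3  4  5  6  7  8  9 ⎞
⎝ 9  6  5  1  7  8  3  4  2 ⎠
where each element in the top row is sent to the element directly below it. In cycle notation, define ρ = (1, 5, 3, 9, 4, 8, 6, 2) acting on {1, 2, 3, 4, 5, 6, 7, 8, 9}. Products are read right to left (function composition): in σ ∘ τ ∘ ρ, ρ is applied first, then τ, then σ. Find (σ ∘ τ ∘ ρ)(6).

(σ ∘ τ ∘ ρ)(6) = σ(τ(ρ(6))). ρ(6) = 2, then τ(2) = 6, then σ(6) = 5, so the result is 5.

5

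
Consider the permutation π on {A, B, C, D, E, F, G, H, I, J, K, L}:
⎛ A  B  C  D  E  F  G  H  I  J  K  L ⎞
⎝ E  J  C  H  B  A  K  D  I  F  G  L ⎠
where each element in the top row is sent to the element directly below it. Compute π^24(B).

Tracing B → J → … returns to B after 5 steps, so B lies in a 5-cycle (A, E, B, J, F).
Since the cycle has length 5, π^24 acts on it the same as π^4 (24 mod 5 = 4).
Advancing 4 steps from B: B → J → F → A → E.

E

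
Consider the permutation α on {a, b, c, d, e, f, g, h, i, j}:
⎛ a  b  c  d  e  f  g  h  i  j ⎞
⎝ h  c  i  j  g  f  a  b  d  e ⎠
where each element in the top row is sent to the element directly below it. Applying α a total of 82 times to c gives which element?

Tracing c → i → … returns to c after 9 steps, so c lies in a 9-cycle (a, h, b, c, i, d, j, e, g).
On a 9-cycle, α^9 is the identity, so α^82 = α^1 there (82 ≡ 1 mod 9).
Advancing 1 step from c: c → i.

i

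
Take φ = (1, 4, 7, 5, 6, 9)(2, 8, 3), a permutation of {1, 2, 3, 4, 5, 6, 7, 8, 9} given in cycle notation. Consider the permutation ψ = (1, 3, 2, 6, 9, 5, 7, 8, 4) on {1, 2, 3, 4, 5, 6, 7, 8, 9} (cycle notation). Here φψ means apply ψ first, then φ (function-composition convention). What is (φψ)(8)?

First apply ψ: ψ(8) = 4, then φ(4) = 7. Thus (φψ)(8) = 7.

7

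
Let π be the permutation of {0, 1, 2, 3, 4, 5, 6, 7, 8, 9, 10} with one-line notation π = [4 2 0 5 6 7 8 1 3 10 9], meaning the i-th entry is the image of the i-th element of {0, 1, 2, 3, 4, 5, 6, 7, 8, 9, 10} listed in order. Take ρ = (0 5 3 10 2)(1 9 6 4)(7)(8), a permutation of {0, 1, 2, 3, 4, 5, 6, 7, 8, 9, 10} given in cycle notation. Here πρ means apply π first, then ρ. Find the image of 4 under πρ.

4

First apply π: π(4) = 6, then ρ(6) = 4. Thus (πρ)(4) = 4.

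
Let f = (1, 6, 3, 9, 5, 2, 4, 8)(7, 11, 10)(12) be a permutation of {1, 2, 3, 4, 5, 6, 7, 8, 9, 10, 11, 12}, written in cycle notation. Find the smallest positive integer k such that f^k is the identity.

The disjoint cycles have lengths 8, 3, 1.
The order of f is the least common multiple of its cycle lengths: lcm(8, 3) = 24.

24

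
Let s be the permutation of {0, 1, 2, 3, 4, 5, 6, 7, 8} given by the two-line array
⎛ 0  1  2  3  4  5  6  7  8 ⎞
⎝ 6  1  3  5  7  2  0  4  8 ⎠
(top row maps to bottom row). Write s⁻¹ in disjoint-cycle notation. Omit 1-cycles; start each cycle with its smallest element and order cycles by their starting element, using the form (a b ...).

The cycle decomposition of s is (0 6)(2 3 5)(4 7).
Reversing each cycle (and rotating so the smallest element leads) gives s⁻¹ = (0 6)(2 5 3)(4 7).

(0 6)(2 5 3)(4 7)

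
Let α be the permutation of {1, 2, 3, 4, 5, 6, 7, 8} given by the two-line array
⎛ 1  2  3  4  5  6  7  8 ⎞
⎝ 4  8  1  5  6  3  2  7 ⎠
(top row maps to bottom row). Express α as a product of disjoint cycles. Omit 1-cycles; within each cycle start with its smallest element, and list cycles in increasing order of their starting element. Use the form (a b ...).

(1 4 5 6 3)(2 8 7)

From 1: 1 → 4 → 5 → 6 → 3 → 1, closing the cycle (1 4 5 6 3).
Repeating from the next unused element and collecting all non-trivial cycles gives (1 4 5 6 3)(2 8 7).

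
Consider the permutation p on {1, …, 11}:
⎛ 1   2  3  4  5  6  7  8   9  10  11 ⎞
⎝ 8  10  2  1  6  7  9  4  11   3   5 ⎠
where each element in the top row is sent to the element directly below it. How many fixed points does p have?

0

No element satisfies p(x) = x, so there are 0 fixed points.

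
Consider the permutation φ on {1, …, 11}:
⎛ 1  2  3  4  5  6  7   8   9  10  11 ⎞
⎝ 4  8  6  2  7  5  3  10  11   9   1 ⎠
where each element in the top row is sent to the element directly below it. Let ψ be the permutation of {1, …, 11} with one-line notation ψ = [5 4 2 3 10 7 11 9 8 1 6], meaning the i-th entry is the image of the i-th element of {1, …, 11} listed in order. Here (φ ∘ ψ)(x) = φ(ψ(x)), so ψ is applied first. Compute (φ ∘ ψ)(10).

4

ψ(10) = 1, then φ(1) = 4; composing gives (φ ∘ ψ)(10) = 4.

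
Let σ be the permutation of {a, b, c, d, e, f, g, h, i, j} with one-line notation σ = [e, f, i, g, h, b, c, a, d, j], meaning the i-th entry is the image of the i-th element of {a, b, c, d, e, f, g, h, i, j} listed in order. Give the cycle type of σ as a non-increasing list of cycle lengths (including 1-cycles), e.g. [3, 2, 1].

[4, 3, 2, 1]

The disjoint cycles are (a e h)(b f)(c i d g)(j), with lengths 4, 3, 2, 1 in non-increasing order.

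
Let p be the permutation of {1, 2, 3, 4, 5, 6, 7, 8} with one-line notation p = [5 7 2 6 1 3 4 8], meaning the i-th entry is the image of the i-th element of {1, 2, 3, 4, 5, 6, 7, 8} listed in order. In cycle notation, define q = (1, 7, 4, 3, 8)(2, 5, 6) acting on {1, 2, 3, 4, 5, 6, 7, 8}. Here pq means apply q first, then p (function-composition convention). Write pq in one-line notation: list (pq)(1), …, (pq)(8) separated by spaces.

4 1 8 2 3 7 6 5

For each element, apply q then p: 1 → 7 → 4; 2 → 5 → 1; 3 → 8 → 8; 4 → 3 → 2; 5 → 6 → 3; 6 → 2 → 7; 7 → 4 → 6; 8 → 1 → 5.
Collecting the images, pq = [4 1 8 2 3 7 6 5].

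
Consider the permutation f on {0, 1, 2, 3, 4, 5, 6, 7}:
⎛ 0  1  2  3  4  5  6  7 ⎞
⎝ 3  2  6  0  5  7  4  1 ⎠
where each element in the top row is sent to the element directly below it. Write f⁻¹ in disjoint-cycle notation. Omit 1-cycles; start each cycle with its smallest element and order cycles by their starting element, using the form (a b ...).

(0 3)(1 7 5 4 6 2)

The cycle decomposition of f is (0 3)(1 2 6 4 5 7).
Reversing each cycle (and rotating so the smallest element leads) gives f⁻¹ = (0 3)(1 7 5 4 6 2).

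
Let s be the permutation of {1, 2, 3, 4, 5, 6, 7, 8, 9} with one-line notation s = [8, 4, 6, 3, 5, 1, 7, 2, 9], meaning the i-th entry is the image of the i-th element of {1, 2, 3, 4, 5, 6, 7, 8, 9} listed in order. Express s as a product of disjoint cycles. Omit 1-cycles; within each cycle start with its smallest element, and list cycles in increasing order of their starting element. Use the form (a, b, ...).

Start at 1 and follow images: 1 → 8 → 2 → 4 → 3 → 6 → 1, giving the cycle (1, 8, 2, 4, 3, 6).
Repeating from the next unused element and collecting all non-trivial cycles gives (1, 8, 2, 4, 3, 6).

(1, 8, 2, 4, 3, 6)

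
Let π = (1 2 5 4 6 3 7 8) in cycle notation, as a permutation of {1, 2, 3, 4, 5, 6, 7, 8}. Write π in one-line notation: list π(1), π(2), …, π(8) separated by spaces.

2 5 7 6 4 3 8 1

Each element maps to the next entry in its cycle (wrapping to the front): 1→2, 2→5, 3→7, 4→6, 5→4, 6→3, 7→8, 8→1.
Listing these in domain order gives 2 5 7 6 4 3 8 1.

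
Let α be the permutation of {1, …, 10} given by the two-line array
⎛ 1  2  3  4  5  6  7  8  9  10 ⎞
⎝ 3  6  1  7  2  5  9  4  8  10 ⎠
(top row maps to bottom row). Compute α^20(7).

7

Tracing 7 → 9 → … returns to 7 after 4 steps, so 7 lies in a 4-cycle (4, 7, 9, 8).
Since the cycle has length 4, α^20 acts on it the same as α^0 (20 mod 4 = 0).
So α^20(7) = 7.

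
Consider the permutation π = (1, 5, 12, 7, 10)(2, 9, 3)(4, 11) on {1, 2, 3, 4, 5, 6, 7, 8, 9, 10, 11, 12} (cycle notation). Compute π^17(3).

9

3 lies in the 3-cycle (2, 9, 3).
Since the cycle has length 3, π^17 acts on it the same as π^2 (17 mod 3 = 2).
Stepping 2 places around the cycle: 3 → 2 → 9.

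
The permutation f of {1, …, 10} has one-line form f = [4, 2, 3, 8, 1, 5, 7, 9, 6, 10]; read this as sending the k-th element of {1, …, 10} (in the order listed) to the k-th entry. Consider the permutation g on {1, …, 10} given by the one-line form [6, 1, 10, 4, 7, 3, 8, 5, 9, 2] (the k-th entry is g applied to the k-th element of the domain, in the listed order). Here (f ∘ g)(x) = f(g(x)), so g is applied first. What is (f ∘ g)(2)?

(f ∘ g)(2) = f(g(2)). g(2) = 1, then f(1) = 4. So (f ∘ g)(2) = 4.

4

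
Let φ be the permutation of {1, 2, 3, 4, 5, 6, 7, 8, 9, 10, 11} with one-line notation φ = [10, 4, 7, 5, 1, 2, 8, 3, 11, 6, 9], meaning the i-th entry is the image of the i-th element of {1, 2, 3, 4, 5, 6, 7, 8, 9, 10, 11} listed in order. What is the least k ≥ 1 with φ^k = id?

The disjoint-cycle form of φ has cycle lengths 6, 3, 2.
The order is lcm(6, 3, 2) = 6.

6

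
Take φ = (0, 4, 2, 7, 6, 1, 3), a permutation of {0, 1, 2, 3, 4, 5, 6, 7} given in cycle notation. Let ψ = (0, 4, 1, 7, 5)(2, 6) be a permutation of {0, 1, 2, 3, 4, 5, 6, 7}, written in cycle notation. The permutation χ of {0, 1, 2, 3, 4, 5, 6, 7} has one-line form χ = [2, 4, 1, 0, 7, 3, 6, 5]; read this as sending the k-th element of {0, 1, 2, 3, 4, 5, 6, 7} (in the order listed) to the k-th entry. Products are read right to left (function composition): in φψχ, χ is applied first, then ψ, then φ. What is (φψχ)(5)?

0

Chase 5: χ(5) = 3; ψ(3) = 3; φ(3) = 0. Hence (φψχ)(5) = 0.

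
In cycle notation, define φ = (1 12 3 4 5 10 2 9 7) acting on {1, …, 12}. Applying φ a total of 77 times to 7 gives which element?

5

7 lies in the 9-cycle (1 12 3 4 5 10 2 9 7).
On a 9-cycle, φ^9 is the identity, so φ^77 = φ^5 there (77 ≡ 5 mod 9).
Stepping 5 places around the cycle: 7 → 1 → 12 → 3 → 4 → 5.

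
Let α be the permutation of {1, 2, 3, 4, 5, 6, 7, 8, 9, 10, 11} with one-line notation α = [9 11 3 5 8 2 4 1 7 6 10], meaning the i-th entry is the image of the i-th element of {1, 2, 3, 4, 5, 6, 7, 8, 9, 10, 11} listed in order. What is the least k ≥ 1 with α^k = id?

12

Decomposing into disjoint cycles gives cycle lengths 6, 4, 1.
Since disjoint cycles commute, ord(α) = lcm(6, 4) = 12.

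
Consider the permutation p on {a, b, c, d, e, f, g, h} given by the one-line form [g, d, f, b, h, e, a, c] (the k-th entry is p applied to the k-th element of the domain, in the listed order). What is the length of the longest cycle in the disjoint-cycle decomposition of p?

4

Decomposing into disjoint cycles gives (a, g)(b, d)(c, f, e, h); the longest has length 4.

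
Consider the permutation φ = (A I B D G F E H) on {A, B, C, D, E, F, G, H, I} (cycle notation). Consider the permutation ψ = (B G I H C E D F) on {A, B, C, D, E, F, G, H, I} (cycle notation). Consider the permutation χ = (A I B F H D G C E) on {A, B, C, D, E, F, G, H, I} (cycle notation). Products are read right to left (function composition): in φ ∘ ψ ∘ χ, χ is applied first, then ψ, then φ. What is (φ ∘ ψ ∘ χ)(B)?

D

(φ ∘ ψ ∘ χ)(B) = φ(ψ(χ(B))). χ(B) = F, then ψ(F) = B, then φ(B) = D, so the result is D.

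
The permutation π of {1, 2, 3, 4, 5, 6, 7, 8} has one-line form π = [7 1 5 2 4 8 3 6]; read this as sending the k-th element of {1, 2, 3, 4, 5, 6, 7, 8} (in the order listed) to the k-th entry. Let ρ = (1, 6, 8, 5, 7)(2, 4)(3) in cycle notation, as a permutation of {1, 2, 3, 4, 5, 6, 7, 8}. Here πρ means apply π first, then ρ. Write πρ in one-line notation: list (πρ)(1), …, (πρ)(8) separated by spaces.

(πρ)(x) = ρ(π(x)). Computing each image: ρ(π(1)) = ρ(7) = 1, ρ(π(2)) = ρ(1) = 6, ρ(π(3)) = ρ(5) = 7, ρ(π(4)) = ρ(2) = 4, ρ(π(5)) = ρ(4) = 2, ρ(π(6)) = ρ(8) = 5, ρ(π(7)) = ρ(3) = 3, ρ(π(8)) = ρ(6) = 8.
Hence πρ = [1 6 7 4 2 5 3 8].

1 6 7 4 2 5 3 8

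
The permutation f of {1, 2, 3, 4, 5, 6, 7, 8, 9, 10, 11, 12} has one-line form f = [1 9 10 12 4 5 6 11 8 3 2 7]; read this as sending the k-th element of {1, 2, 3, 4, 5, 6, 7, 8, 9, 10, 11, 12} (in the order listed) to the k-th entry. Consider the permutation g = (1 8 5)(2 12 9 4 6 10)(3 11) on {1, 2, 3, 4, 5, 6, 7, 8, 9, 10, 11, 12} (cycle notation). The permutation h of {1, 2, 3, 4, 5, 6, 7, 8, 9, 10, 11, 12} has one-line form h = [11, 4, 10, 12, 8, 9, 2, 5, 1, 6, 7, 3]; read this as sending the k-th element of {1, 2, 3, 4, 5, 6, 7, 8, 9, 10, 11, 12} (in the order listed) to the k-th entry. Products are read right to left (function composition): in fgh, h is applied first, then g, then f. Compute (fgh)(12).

2

Chase 12: h(12) = 3; g(3) = 11; f(11) = 2. Hence (fgh)(12) = 2.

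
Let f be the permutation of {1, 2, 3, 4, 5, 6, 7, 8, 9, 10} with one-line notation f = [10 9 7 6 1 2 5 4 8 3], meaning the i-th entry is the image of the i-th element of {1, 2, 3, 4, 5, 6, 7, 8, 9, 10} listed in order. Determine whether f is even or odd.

even

In disjoint-cycle form the cycle lengths are 5, 5.
A cycle is odd iff its length is even; f has 0 even-length cycles, so sgn(f) = (−1)^0 and f is even.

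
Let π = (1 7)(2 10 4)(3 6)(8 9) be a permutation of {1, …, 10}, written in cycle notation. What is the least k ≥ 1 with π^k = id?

The disjoint cycles have lengths 3, 2, 2, 2, 1.
The order is lcm(3, 2, 2, 2) = 6.

6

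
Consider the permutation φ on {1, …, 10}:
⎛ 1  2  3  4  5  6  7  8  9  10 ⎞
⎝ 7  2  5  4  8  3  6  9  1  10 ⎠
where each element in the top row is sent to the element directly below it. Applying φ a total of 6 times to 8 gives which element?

5

Tracing 8 → 9 → … returns to 8 after 7 steps, so 8 lies in a 7-cycle (1, 7, 6, 3, 5, 8, 9).
Advancing 6 steps from 8: 8 → 9 → 1 → 7 → 6 → 3 → 5.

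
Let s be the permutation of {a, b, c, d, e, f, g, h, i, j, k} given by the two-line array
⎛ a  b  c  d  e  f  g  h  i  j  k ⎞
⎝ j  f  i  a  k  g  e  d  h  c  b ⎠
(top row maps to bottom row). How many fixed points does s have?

No element satisfies s(x) = x, so there are 0 fixed points.

0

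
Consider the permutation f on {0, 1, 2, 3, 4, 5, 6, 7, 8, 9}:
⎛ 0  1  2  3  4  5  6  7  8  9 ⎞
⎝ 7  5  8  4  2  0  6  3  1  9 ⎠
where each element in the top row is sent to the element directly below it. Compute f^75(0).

Tracing 0 → 7 → … returns to 0 after 8 steps, so 0 lies in an 8-cycle (0, 7, 3, 4, 2, 8, 1, 5).
Since the cycle has length 8, f^75 acts on it the same as f^3 (75 mod 8 = 3).
Stepping 3 places around the cycle: 0 → 7 → 3 → 4.

4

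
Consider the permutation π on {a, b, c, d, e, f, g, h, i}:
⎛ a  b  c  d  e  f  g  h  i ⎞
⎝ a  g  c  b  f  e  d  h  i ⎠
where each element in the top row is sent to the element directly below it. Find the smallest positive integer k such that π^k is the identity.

Writing π as disjoint cycles, the cycle lengths are 3, 2, 1, 1, 1, 1.
The order is lcm(3, 2) = 6.

6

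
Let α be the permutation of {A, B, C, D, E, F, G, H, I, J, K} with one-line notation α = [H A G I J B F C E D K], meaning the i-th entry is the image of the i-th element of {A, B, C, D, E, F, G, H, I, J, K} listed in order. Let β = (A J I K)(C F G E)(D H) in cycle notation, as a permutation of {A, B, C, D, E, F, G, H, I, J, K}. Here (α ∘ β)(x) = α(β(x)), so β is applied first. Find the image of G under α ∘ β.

J

First apply β: β(G) = E, then α(E) = J. Thus (α ∘ β)(G) = J.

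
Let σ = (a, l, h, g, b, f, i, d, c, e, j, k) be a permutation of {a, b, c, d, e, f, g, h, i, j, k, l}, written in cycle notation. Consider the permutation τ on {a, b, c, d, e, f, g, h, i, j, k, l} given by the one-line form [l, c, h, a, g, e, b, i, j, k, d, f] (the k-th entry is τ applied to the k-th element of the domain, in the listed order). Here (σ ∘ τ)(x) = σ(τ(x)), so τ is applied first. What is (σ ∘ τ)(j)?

a

(σ ∘ τ)(j) = σ(τ(j)). τ(j) = k, then σ(k) = a. So (σ ∘ τ)(j) = a.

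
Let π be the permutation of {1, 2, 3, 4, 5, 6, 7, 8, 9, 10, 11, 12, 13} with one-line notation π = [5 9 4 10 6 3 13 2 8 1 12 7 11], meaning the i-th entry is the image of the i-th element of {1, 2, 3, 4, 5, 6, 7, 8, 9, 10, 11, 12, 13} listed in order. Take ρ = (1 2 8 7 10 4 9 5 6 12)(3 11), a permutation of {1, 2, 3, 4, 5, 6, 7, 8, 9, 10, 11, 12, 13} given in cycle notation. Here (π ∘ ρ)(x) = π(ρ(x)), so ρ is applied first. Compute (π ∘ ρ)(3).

ρ(3) = 11, then π(11) = 12; composing gives (π ∘ ρ)(3) = 12.

12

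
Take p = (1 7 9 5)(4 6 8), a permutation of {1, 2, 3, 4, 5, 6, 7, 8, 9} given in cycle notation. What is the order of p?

The cycle type of p is (4, 3, 1, 1).
The order of p is the least common multiple of its cycle lengths: lcm(4, 3) = 12.

12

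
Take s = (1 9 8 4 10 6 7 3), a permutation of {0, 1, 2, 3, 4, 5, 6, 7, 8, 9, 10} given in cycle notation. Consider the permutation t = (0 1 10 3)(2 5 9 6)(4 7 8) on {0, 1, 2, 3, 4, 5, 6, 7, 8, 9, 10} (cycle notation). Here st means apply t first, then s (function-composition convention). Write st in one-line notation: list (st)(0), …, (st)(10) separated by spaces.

(st)(x) = s(t(x)). Computing each image: s(t(0)) = s(1) = 9, s(t(1)) = s(10) = 6, s(t(2)) = s(5) = 5, s(t(3)) = s(0) = 0, s(t(4)) = s(7) = 3, s(t(5)) = s(9) = 8, s(t(6)) = s(2) = 2, s(t(7)) = s(8) = 4, s(t(8)) = s(4) = 10, s(t(9)) = s(6) = 7, s(t(10)) = s(3) = 1.
Hence st = [9 6 5 0 3 8 2 4 10 7 1].

9 6 5 0 3 8 2 4 10 7 1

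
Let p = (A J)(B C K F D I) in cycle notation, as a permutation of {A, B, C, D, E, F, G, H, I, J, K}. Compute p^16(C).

I

C lies in the 6-cycle (B C K F D I).
Powers repeat with period 6 on this cycle, and 16 mod 6 = 4, so p^16(C) = p^4(C).
Stepping 4 places around the cycle: C → K → F → D → I.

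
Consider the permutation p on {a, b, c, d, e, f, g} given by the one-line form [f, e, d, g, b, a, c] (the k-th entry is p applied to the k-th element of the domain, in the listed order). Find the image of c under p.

c is element number 3 of the domain, and entry number 3 of the one-line form is d, so p(c) = d.

d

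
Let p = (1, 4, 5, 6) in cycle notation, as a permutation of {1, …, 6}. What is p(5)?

Within (1, 4, 5, 6), 5 ↦ 6.

6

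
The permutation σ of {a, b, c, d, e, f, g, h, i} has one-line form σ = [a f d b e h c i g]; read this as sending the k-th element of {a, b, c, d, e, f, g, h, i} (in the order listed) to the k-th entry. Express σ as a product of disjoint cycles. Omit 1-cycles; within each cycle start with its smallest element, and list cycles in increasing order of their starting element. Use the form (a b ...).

(b f h i g c d)

Iterating σ from b gives b → f → h → i → g → c → d → b; that is the 7-cycle (b f h i g c d).
Continuing from each remaining unvisited element yields (b f h i g c d).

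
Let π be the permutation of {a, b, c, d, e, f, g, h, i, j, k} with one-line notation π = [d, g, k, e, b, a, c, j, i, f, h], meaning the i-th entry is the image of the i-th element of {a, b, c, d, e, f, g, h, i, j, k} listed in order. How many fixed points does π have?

1

The fixed points (elements with π(x) = x) are {i}, so there is 1.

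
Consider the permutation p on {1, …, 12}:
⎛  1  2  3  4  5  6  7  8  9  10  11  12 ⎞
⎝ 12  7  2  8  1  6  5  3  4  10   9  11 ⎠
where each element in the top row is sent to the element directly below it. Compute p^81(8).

Tracing 8 → 3 → … returns to 8 after 10 steps, so 8 lies in a 10-cycle (1 12 11 9 4 8 3 2 7 5).
Since the cycle has length 10, p^81 acts on it the same as p^1 (81 mod 10 = 1).
Advancing 1 step from 8: 8 → 3.

3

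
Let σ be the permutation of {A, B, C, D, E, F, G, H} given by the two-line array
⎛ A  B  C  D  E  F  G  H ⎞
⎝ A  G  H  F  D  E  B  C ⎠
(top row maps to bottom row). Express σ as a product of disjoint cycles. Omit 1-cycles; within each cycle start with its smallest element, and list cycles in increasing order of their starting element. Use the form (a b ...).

Iterating σ from B gives B → G → B; that is the 2-cycle (B G).
Repeating from the next unused element and collecting all non-trivial cycles gives (B G)(C H)(D F E).

(B G)(C H)(D F E)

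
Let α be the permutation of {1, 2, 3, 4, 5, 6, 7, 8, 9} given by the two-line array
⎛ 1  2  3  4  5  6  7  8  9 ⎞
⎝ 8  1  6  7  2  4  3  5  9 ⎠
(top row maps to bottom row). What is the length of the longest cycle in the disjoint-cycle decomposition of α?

4

Decomposing into disjoint cycles gives (1, 8, 5, 2)(3, 6, 4, 7); the longest has length 4.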